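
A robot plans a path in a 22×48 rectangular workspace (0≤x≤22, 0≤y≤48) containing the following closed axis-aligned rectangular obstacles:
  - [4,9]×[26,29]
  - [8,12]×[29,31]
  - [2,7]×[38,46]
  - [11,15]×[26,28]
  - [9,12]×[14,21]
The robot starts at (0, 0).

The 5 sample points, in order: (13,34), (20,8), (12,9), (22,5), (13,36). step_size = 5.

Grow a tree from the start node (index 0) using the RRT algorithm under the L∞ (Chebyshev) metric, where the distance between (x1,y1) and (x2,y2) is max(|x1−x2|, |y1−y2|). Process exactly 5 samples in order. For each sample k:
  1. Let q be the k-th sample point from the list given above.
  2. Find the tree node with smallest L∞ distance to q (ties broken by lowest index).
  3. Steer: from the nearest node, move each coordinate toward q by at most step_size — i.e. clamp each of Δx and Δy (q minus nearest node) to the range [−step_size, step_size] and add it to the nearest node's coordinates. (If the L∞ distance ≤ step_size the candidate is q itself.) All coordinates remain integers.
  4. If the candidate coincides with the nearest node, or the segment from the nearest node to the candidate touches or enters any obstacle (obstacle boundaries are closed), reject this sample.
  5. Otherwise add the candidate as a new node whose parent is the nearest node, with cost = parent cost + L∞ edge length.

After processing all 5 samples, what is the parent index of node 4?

Parent of node 4: 3

1. q=(13,34) nearest=0 d=34 new=(5,5) → add node 1 parent=0 cost=5
2. q=(20,8) nearest=1 d=15 new=(10,8) → add node 2 parent=1 cost=10
3. q=(12,9) nearest=2 d=2 new=(12,9) → add node 3 parent=2 cost=12
4. q=(22,5) nearest=3 d=10 new=(17,5) → add node 4 parent=3 cost=17
5. q=(13,36) nearest=3 d=27 new=(13,14) → add node 5 parent=3 cost=17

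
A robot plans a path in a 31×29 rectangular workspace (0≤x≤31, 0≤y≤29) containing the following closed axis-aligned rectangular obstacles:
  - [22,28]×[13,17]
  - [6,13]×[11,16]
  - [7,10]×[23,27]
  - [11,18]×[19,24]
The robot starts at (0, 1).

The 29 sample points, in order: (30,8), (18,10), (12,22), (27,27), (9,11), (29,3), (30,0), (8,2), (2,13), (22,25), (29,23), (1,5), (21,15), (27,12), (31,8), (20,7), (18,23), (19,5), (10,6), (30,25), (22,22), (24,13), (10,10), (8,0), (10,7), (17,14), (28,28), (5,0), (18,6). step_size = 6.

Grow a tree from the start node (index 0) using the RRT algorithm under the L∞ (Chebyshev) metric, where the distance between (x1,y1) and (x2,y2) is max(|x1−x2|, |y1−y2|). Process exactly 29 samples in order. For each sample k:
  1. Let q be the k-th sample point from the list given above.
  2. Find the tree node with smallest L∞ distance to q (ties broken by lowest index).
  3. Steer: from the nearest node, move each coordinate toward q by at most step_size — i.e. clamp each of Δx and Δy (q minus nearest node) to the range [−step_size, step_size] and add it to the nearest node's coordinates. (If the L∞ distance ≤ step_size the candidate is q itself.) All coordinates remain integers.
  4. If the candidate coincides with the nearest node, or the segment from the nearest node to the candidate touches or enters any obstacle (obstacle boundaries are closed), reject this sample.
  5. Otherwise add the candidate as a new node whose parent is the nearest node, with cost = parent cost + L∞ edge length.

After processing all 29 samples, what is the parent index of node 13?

Parent of node 13: 1

1. q=(30,8) nearest=0 d=30 new=(6,7) → add node 1 parent=0 cost=6
2. q=(18,10) nearest=1 d=12 new=(12,10) → add node 2 parent=1 cost=12
3. q=(12,22) nearest=2 d=12 new=(12,16) → blocked by [6,13]×[11,16], reject
4. q=(27,27) nearest=2 d=17 new=(18,16) → blocked by [6,13]×[11,16], reject
5. q=(9,11) nearest=2 d=3 new=(9,11) → blocked by [6,13]×[11,16], reject
6. q=(29,3) nearest=2 d=17 new=(18,4) → add node 3 parent=2 cost=18
7. q=(30,0) nearest=3 d=12 new=(24,0) → add node 4 parent=3 cost=24
8. q=(8,2) nearest=1 d=5 new=(8,2) → add node 5 parent=1 cost=11
9. q=(2,13) nearest=1 d=6 new=(2,13) → add node 6 parent=1 cost=12
10. q=(22,25) nearest=2 d=15 new=(18,16) → blocked by [6,13]×[11,16], reject
11. q=(29,23) nearest=2 d=17 new=(18,16) → blocked by [6,13]×[11,16], reject
12. q=(1,5) nearest=0 d=4 new=(1,5) → add node 7 parent=0 cost=4
13. q=(21,15) nearest=2 d=9 new=(18,15) → add node 8 parent=2 cost=18
14. q=(27,12) nearest=3 d=9 new=(24,10) → add node 9 parent=3 cost=24
15. q=(31,8) nearest=9 d=7 new=(30,8) → add node 10 parent=9 cost=30
16. q=(20,7) nearest=3 d=3 new=(20,7) → add node 11 parent=3 cost=21
17. q=(18,23) nearest=8 d=8 new=(18,21) → blocked by [11,18]×[19,24], reject
18. q=(19,5) nearest=3 d=1 new=(19,5) → add node 12 parent=3 cost=19
19. q=(10,6) nearest=1 d=4 new=(10,6) → add node 13 parent=1 cost=10
20. q=(30,25) nearest=8 d=12 new=(24,21) → add node 14 parent=8 cost=24
21. q=(22,22) nearest=14 d=2 new=(22,22) → add node 15 parent=14 cost=26
22. q=(24,13) nearest=9 d=3 new=(24,13) → blocked by [22,28]×[13,17], reject
23. q=(10,10) nearest=2 d=2 new=(10,10) → add node 16 parent=2 cost=14
24. q=(8,0) nearest=5 d=2 new=(8,0) → add node 17 parent=5 cost=13
25. q=(10,7) nearest=13 d=1 new=(10,7) → add node 18 parent=13 cost=11
26. q=(17,14) nearest=8 d=1 new=(17,14) → add node 19 parent=8 cost=19
27. q=(28,28) nearest=15 d=6 new=(28,28) → add node 20 parent=15 cost=32
28. q=(5,0) nearest=5 d=3 new=(5,0) → add node 21 parent=5 cost=14
29. q=(18,6) nearest=12 d=1 new=(18,6) → add node 22 parent=12 cost=20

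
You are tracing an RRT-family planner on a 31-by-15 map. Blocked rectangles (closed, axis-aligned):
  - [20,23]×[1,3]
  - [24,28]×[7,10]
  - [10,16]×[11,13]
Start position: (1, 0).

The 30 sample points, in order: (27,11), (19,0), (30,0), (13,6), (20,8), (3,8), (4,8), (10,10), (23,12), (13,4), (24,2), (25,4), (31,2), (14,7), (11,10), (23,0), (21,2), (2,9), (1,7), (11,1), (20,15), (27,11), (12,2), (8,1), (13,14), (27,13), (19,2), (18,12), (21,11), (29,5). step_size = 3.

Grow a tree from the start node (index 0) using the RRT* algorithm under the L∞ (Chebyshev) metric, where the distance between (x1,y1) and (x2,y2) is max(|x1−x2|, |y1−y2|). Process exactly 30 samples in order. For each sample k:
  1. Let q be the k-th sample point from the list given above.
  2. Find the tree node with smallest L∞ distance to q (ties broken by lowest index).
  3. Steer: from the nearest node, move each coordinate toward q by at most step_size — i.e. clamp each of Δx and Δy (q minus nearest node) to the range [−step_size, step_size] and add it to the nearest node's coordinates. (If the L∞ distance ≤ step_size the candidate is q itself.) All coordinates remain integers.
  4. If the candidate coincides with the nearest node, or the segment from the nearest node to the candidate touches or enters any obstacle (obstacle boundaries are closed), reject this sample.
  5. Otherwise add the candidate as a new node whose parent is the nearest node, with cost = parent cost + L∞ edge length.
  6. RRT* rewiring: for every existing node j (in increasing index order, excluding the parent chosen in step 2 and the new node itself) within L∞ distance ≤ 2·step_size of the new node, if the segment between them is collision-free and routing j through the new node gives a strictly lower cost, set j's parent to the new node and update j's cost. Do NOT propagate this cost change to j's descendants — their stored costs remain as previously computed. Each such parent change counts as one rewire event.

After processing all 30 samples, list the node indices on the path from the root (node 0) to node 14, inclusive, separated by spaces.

Path: 0 1 2 22 14

1. q=(27,11) nearest=0 d=26 new=(4,3) → add node 1 parent=0 cost=3
2. q=(19,0) nearest=1 d=15 new=(7,0) → add node 2 parent=1 cost=6
3. q=(30,0) nearest=2 d=23 new=(10,0) → add node 3 parent=2 cost=9
4. q=(13,6) nearest=2 d=6 new=(10,3) → add node 4 parent=2 cost=9
5. q=(20,8) nearest=3 d=10 new=(13,3) → add node 5 parent=3 cost=12
6. q=(3,8) nearest=1 d=5 new=(3,6) → add node 6 parent=1 cost=6
7. q=(4,8) nearest=6 d=2 new=(4,8) → add node 7 parent=6 cost=8
8. q=(10,10) nearest=7 d=6 new=(7,10) → add node 8 parent=7 cost=11
9. q=(23,12) nearest=5 d=10 new=(16,6) → add node 9 parent=5 cost=15
10. q=(13,4) nearest=5 d=1 new=(13,4) → add node 10 parent=5 cost=13
11. q=(24,2) nearest=9 d=8 new=(19,3) → add node 11 parent=9 cost=18
12. q=(25,4) nearest=11 d=6 new=(22,4) → add node 12 parent=11 cost=21
13. q=(31,2) nearest=12 d=9 new=(25,2) → add node 13 parent=12 cost=24
14. q=(14,7) nearest=9 d=2 new=(14,7) → add node 14 parent=9 cost=17
15. q=(11,10) nearest=14 d=3 new=(11,10) → add node 15 parent=14 cost=20
16. q=(23,0) nearest=13 d=2 new=(23,0) → add node 16 parent=13 cost=26
17. q=(21,2) nearest=11 d=2 new=(21,2) → blocked by [20,23]×[1,3], reject
18. q=(2,9) nearest=7 d=2 new=(2,9) → add node 17 parent=7 cost=10
19. q=(1,7) nearest=6 d=2 new=(1,7) → add node 18 parent=6 cost=8
20. q=(11,1) nearest=3 d=1 new=(11,1) → add node 19 parent=3 cost=10; rewire 14→19 (16<17)
21. q=(20,15) nearest=14 d=8 new=(17,10) → add node 20 parent=14 cost=19
22. q=(27,11) nearest=12 d=7 new=(25,7) → blocked by [24,28]×[7,10], reject
23. q=(12,2) nearest=5 d=1 new=(12,2) → add node 21 parent=5 cost=13
24. q=(8,1) nearest=2 d=1 new=(8,1) → add node 22 parent=2 cost=7; rewire 10→22 (12<13); rewire 14→22 (13<16); rewire 21→22 (11<13)
25. q=(13,14) nearest=15 d=4 new=(13,13) → blocked by [10,16]×[11,13], reject
26. q=(27,13) nearest=12 d=9 new=(25,7) → blocked by [24,28]×[7,10], reject
27. q=(19,2) nearest=11 d=1 new=(19,2) → add node 23 parent=11 cost=19
28. q=(18,12) nearest=20 d=2 new=(18,12) → add node 24 parent=20 cost=21
29. q=(21,11) nearest=24 d=3 new=(21,11) → add node 25 parent=24 cost=24
30. q=(29,5) nearest=13 d=4 new=(28,5) → add node 26 parent=13 cost=27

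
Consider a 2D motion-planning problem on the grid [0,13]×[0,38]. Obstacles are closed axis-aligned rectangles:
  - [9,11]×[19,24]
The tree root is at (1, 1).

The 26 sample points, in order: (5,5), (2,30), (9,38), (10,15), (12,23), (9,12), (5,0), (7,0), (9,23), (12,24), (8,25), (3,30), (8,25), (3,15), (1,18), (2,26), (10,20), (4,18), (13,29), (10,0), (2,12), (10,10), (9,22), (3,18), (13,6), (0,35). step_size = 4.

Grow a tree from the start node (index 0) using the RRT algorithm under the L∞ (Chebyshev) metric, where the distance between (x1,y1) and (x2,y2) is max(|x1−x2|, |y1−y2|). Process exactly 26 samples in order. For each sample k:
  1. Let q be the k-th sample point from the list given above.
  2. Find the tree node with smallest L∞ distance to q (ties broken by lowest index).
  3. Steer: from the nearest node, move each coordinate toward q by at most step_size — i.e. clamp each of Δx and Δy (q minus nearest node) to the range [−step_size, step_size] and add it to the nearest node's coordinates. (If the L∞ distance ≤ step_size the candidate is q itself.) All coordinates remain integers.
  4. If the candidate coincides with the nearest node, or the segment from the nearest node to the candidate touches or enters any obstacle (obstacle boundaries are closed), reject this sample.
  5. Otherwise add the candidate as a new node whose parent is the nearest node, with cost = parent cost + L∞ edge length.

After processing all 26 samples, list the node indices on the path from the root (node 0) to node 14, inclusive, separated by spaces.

1. q=(5,5) nearest=0 d=4 new=(5,5) → add node 1 parent=0 cost=4
2. q=(2,30) nearest=1 d=25 new=(2,9) → add node 2 parent=1 cost=8
3. q=(9,38) nearest=2 d=29 new=(6,13) → add node 3 parent=2 cost=12
4. q=(10,15) nearest=3 d=4 new=(10,15) → add node 4 parent=3 cost=16
5. q=(12,23) nearest=4 d=8 new=(12,19) → add node 5 parent=4 cost=20
6. q=(9,12) nearest=3 d=3 new=(9,12) → add node 6 parent=3 cost=15
7. q=(5,0) nearest=0 d=4 new=(5,0) → add node 7 parent=0 cost=4
8. q=(7,0) nearest=7 d=2 new=(7,0) → add node 8 parent=7 cost=6
9. q=(9,23) nearest=5 d=4 new=(9,23) → blocked by [9,11]×[19,24], reject
10. q=(12,24) nearest=5 d=5 new=(12,23) → add node 9 parent=5 cost=24
11. q=(8,25) nearest=9 d=4 new=(8,25) → blocked by [9,11]×[19,24], reject
12. q=(3,30) nearest=9 d=9 new=(8,27) → blocked by [9,11]×[19,24], reject
13. q=(8,25) nearest=9 d=4 new=(8,25) → blocked by [9,11]×[19,24], reject
14. q=(3,15) nearest=3 d=3 new=(3,15) → add node 10 parent=3 cost=15
15. q=(1,18) nearest=10 d=3 new=(1,18) → add node 11 parent=10 cost=18
16. q=(2,26) nearest=11 d=8 new=(2,22) → add node 12 parent=11 cost=22
17. q=(10,20) nearest=5 d=2 new=(10,20) → blocked by [9,11]×[19,24], reject
18. q=(4,18) nearest=10 d=3 new=(4,18) → add node 13 parent=10 cost=18
19. q=(13,29) nearest=9 d=6 new=(13,27) → add node 14 parent=9 cost=28
20. q=(10,0) nearest=8 d=3 new=(10,0) → add node 15 parent=8 cost=9
21. q=(2,12) nearest=2 d=3 new=(2,12) → add node 16 parent=2 cost=11
22. q=(10,10) nearest=6 d=2 new=(10,10) → add node 17 parent=6 cost=17
23. q=(9,22) nearest=5 d=3 new=(9,22) → blocked by [9,11]×[19,24], reject
24. q=(3,18) nearest=13 d=1 new=(3,18) → add node 18 parent=13 cost=19
25. q=(13,6) nearest=17 d=4 new=(13,6) → add node 19 parent=17 cost=21
26. q=(0,35) nearest=9 d=12 new=(8,27) → blocked by [9,11]×[19,24], reject

Path: 0 1 2 3 4 5 9 14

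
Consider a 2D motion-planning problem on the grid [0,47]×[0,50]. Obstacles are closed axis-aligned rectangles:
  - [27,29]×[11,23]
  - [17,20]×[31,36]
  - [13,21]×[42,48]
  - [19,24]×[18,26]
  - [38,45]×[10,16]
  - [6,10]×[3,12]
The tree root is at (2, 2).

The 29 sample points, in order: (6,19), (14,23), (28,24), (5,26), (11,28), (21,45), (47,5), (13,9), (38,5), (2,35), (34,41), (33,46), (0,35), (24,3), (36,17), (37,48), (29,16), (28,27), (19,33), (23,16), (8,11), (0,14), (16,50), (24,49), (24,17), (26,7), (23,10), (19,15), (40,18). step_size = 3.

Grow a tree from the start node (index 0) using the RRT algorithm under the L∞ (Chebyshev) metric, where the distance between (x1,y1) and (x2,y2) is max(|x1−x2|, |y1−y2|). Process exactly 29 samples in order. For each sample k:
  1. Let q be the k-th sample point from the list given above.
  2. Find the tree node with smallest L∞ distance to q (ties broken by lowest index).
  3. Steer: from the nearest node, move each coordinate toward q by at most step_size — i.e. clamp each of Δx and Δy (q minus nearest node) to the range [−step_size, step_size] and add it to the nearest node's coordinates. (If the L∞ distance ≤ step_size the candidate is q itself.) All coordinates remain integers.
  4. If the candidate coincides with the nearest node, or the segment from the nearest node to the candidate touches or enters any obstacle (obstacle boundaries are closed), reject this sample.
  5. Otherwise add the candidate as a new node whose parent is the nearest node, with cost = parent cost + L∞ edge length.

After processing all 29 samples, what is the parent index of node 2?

1. q=(6,19) nearest=0 d=17 new=(5,5) → add node 1 parent=0 cost=3
2. q=(14,23) nearest=1 d=18 new=(8,8) → blocked by [6,10]×[3,12], reject
3. q=(28,24) nearest=1 d=23 new=(8,8) → blocked by [6,10]×[3,12], reject
4. q=(5,26) nearest=1 d=21 new=(5,8) → add node 2 parent=1 cost=6
5. q=(11,28) nearest=2 d=20 new=(8,11) → blocked by [6,10]×[3,12], reject
6. q=(21,45) nearest=2 d=37 new=(8,11) → blocked by [6,10]×[3,12], reject
7. q=(47,5) nearest=1 d=42 new=(8,5) → blocked by [6,10]×[3,12], reject
8. q=(13,9) nearest=1 d=8 new=(8,8) → blocked by [6,10]×[3,12], reject
9. q=(38,5) nearest=1 d=33 new=(8,5) → blocked by [6,10]×[3,12], reject
10. q=(2,35) nearest=2 d=27 new=(2,11) → add node 3 parent=2 cost=9
11. q=(34,41) nearest=3 d=32 new=(5,14) → add node 4 parent=3 cost=12
12. q=(33,46) nearest=4 d=32 new=(8,17) → add node 5 parent=4 cost=15
13. q=(0,35) nearest=5 d=18 new=(5,20) → add node 6 parent=5 cost=18
14. q=(24,3) nearest=5 d=16 new=(11,14) → add node 7 parent=5 cost=18
15. q=(36,17) nearest=7 d=25 new=(14,17) → add node 8 parent=7 cost=21
16. q=(37,48) nearest=5 d=31 new=(11,20) → add node 9 parent=5 cost=18
17. q=(29,16) nearest=8 d=15 new=(17,16) → add node 10 parent=8 cost=24
18. q=(28,27) nearest=10 d=11 new=(20,19) → blocked by [19,24]×[18,26], reject
19. q=(19,33) nearest=9 d=13 new=(14,23) → add node 11 parent=9 cost=21
20. q=(23,16) nearest=10 d=6 new=(20,16) → add node 12 parent=10 cost=27
21. q=(8,11) nearest=2 d=3 new=(8,11) → blocked by [6,10]×[3,12], reject
22. q=(0,14) nearest=3 d=3 new=(0,14) → add node 13 parent=3 cost=12
23. q=(16,50) nearest=11 d=27 new=(16,26) → add node 14 parent=11 cost=24
24. q=(24,49) nearest=14 d=23 new=(19,29) → add node 15 parent=14 cost=27
25. q=(24,17) nearest=12 d=4 new=(23,17) → add node 16 parent=12 cost=30
26. q=(26,7) nearest=10 d=9 new=(20,13) → add node 17 parent=10 cost=27
27. q=(23,10) nearest=17 d=3 new=(23,10) → add node 18 parent=17 cost=30
28. q=(19,15) nearest=12 d=1 new=(19,15) → add node 19 parent=12 cost=28
29. q=(40,18) nearest=16 d=17 new=(26,18) → add node 20 parent=16 cost=33

Parent of node 2: 1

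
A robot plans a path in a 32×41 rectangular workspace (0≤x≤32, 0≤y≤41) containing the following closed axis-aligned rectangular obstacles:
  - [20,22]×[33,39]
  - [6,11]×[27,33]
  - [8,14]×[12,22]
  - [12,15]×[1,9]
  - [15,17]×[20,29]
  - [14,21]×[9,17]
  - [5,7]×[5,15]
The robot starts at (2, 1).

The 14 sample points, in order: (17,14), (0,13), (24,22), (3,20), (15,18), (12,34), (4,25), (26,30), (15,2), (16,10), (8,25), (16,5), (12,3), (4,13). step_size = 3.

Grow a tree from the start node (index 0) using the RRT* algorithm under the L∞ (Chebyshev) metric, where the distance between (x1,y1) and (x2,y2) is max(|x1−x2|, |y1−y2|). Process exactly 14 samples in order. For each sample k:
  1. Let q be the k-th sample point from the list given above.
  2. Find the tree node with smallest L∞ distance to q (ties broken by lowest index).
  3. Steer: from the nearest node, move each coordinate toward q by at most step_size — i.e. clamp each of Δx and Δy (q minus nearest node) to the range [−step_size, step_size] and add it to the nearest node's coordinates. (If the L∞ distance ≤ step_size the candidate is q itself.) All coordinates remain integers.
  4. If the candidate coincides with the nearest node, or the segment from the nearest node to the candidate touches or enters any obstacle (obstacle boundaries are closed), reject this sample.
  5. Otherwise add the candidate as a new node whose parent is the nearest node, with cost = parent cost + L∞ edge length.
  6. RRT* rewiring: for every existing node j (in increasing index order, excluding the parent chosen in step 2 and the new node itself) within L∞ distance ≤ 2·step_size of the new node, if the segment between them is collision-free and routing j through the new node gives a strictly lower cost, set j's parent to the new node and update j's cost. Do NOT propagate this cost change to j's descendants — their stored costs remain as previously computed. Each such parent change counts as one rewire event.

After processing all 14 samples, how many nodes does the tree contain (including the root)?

Node count: 7

1. q=(17,14) nearest=0 d=15 new=(5,4) → add node 1 parent=0 cost=3
2. q=(0,13) nearest=1 d=9 new=(2,7) → add node 2 parent=1 cost=6
3. q=(24,22) nearest=1 d=19 new=(8,7) → blocked by [5,7]×[5,15], reject
4. q=(3,20) nearest=2 d=13 new=(3,10) → add node 3 parent=2 cost=9
5. q=(15,18) nearest=3 d=12 new=(6,13) → blocked by [5,7]×[5,15], reject
6. q=(12,34) nearest=3 d=24 new=(6,13) → blocked by [5,7]×[5,15], reject
7. q=(4,25) nearest=3 d=15 new=(4,13) → add node 4 parent=3 cost=12
8. q=(26,30) nearest=4 d=22 new=(7,16) → blocked by [5,7]×[5,15], reject
9. q=(15,2) nearest=1 d=10 new=(8,2) → add node 5 parent=1 cost=6
10. q=(16,10) nearest=5 d=8 new=(11,5) → add node 6 parent=5 cost=9
11. q=(8,25) nearest=4 d=12 new=(7,16) → blocked by [5,7]×[5,15], reject
12. q=(16,5) nearest=6 d=5 new=(14,5) → blocked by [12,15]×[1,9], reject
13. q=(12,3) nearest=6 d=2 new=(12,3) → blocked by [12,15]×[1,9], reject
14. q=(4,13) nearest=4 d=0 → coincident, reject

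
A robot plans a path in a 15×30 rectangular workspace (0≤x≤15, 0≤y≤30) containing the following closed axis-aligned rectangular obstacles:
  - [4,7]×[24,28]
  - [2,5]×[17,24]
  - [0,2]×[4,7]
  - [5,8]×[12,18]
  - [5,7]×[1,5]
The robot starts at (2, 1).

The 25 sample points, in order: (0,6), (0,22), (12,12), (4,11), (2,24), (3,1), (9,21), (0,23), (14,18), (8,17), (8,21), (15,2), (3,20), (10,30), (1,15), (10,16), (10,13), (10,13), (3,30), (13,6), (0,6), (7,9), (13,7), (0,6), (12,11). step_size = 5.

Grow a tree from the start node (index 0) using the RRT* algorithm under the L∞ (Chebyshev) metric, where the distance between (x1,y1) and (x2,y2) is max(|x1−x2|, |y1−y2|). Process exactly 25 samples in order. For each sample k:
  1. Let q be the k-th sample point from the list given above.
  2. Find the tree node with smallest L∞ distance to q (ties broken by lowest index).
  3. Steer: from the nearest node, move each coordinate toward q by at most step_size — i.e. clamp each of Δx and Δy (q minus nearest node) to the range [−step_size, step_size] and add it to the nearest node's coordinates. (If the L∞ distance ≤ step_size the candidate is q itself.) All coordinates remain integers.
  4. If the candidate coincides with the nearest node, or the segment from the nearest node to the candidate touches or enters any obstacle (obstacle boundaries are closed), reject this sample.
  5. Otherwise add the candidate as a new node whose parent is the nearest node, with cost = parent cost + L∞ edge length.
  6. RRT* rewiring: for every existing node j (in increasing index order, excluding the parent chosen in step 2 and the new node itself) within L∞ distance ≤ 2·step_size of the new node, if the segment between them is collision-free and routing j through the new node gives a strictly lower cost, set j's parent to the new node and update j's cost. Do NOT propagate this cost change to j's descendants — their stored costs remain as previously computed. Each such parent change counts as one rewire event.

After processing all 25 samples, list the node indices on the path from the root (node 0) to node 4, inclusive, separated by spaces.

1. q=(0,6) nearest=0 d=5 new=(0,6) → blocked by [0,2]×[4,7], reject
2. q=(0,22) nearest=0 d=21 new=(0,6) → blocked by [0,2]×[4,7], reject
3. q=(12,12) nearest=0 d=11 new=(7,6) → blocked by [5,7]×[1,5], reject
4. q=(4,11) nearest=0 d=10 new=(4,6) → add node 1 parent=0 cost=5
5. q=(2,24) nearest=1 d=18 new=(2,11) → add node 2 parent=1 cost=10
6. q=(3,1) nearest=0 d=1 new=(3,1) → add node 3 parent=0 cost=1
7. q=(9,21) nearest=2 d=10 new=(7,16) → blocked by [5,8]×[12,18], reject
8. q=(0,23) nearest=2 d=12 new=(0,16) → add node 4 parent=2 cost=15
9. q=(14,18) nearest=1 d=12 new=(9,11) → add node 5 parent=1 cost=10
10. q=(8,17) nearest=2 d=6 new=(7,16) → blocked by [5,8]×[12,18], reject
11. q=(8,21) nearest=4 d=8 new=(5,21) → blocked by [2,5]×[17,24], reject
12. q=(15,2) nearest=5 d=9 new=(14,6) → add node 6 parent=5 cost=15
13. q=(3,20) nearest=4 d=4 new=(3,20) → blocked by [2,5]×[17,24], reject
14. q=(10,30) nearest=4 d=14 new=(5,21) → blocked by [2,5]×[17,24], reject
15. q=(1,15) nearest=4 d=1 new=(1,15) → add node 7 parent=4 cost=16
16. q=(10,16) nearest=5 d=5 new=(10,16) → add node 8 parent=5 cost=15
17. q=(10,13) nearest=5 d=2 new=(10,13) → add node 9 parent=5 cost=12
18. q=(10,13) nearest=9 d=0 → coincident, reject
19. q=(3,30) nearest=4 d=14 new=(3,21) → blocked by [2,5]×[17,24], reject
20. q=(13,6) nearest=6 d=1 new=(13,6) → add node 10 parent=6 cost=16
21. q=(0,6) nearest=1 d=4 new=(0,6) → blocked by [0,2]×[4,7], reject
22. q=(7,9) nearest=5 d=2 new=(7,9) → add node 11 parent=5 cost=12
23. q=(13,7) nearest=6 d=1 new=(13,7) → add node 12 parent=6 cost=16
24. q=(0,6) nearest=1 d=4 new=(0,6) → blocked by [0,2]×[4,7], reject
25. q=(12,11) nearest=9 d=2 new=(12,11) → add node 13 parent=9 cost=14

Path: 0 1 2 4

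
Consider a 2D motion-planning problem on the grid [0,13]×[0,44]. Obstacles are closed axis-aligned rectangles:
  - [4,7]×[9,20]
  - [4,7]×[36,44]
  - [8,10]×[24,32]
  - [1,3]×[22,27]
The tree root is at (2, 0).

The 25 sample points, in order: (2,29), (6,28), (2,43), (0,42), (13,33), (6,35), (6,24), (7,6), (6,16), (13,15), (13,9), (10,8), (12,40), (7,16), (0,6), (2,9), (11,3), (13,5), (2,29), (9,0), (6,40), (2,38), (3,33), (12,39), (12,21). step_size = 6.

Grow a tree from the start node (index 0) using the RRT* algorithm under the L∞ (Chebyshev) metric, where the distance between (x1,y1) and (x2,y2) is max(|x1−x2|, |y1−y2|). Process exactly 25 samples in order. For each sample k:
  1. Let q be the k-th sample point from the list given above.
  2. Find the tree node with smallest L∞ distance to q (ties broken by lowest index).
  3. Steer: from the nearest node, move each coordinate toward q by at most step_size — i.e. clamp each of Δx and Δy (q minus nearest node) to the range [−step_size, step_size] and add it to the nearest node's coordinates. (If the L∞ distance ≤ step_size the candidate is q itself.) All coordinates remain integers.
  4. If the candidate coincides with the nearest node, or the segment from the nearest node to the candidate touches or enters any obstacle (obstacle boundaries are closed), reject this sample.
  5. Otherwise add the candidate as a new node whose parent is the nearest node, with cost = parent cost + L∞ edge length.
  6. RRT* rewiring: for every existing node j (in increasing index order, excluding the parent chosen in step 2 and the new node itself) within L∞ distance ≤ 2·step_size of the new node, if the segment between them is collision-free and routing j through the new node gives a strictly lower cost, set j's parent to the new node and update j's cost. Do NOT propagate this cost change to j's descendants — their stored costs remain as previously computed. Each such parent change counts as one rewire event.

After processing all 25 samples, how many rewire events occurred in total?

1. q=(2,29) nearest=0 d=29 new=(2,6) → add node 1 parent=0 cost=6
2. q=(6,28) nearest=1 d=22 new=(6,12) → blocked by [4,7]×[9,20], reject
3. q=(2,43) nearest=1 d=37 new=(2,12) → add node 2 parent=1 cost=12
4. q=(0,42) nearest=2 d=30 new=(0,18) → add node 3 parent=2 cost=18
5. q=(13,33) nearest=3 d=15 new=(6,24) → add node 4 parent=3 cost=24
6. q=(6,35) nearest=4 d=11 new=(6,30) → add node 5 parent=4 cost=30
7. q=(6,24) nearest=4 d=0 → coincident, reject
8. q=(7,6) nearest=1 d=5 new=(7,6) → add node 6 parent=1 cost=11
9. q=(6,16) nearest=2 d=4 new=(6,16) → blocked by [4,7]×[9,20], reject
10. q=(13,15) nearest=4 d=9 new=(12,18) → add node 7 parent=4 cost=30
11. q=(13,9) nearest=6 d=6 new=(13,9) → add node 8 parent=6 cost=17; rewire 7→8 (26<30)
12. q=(10,8) nearest=6 d=3 new=(10,8) → add node 9 parent=6 cost=14; rewire 7→9 (24<26)
13. q=(12,40) nearest=5 d=10 new=(12,36) → blocked by [8,10]×[24,32], reject
14. q=(7,16) nearest=2 d=5 new=(7,16) → blocked by [4,7]×[9,20], reject
15. q=(0,6) nearest=1 d=2 new=(0,6) → add node 10 parent=1 cost=8
16. q=(2,9) nearest=1 d=3 new=(2,9) → add node 11 parent=1 cost=9
17. q=(11,3) nearest=6 d=4 new=(11,3) → add node 12 parent=6 cost=15
18. q=(13,5) nearest=12 d=2 new=(13,5) → add node 13 parent=12 cost=17
19. q=(2,29) nearest=5 d=4 new=(2,29) → add node 14 parent=5 cost=34
20. q=(9,0) nearest=12 d=3 new=(9,0) → add node 15 parent=12 cost=18
21. q=(6,40) nearest=5 d=10 new=(6,36) → blocked by [4,7]×[36,44], reject
22. q=(2,38) nearest=5 d=8 new=(2,36) → add node 16 parent=5 cost=36
23. q=(3,33) nearest=5 d=3 new=(3,33) → add node 17 parent=5 cost=33
24. q=(12,39) nearest=5 d=9 new=(12,36) → blocked by [8,10]×[24,32], reject
25. q=(12,21) nearest=7 d=3 new=(12,21) → add node 18 parent=7 cost=27

Rewire events: 2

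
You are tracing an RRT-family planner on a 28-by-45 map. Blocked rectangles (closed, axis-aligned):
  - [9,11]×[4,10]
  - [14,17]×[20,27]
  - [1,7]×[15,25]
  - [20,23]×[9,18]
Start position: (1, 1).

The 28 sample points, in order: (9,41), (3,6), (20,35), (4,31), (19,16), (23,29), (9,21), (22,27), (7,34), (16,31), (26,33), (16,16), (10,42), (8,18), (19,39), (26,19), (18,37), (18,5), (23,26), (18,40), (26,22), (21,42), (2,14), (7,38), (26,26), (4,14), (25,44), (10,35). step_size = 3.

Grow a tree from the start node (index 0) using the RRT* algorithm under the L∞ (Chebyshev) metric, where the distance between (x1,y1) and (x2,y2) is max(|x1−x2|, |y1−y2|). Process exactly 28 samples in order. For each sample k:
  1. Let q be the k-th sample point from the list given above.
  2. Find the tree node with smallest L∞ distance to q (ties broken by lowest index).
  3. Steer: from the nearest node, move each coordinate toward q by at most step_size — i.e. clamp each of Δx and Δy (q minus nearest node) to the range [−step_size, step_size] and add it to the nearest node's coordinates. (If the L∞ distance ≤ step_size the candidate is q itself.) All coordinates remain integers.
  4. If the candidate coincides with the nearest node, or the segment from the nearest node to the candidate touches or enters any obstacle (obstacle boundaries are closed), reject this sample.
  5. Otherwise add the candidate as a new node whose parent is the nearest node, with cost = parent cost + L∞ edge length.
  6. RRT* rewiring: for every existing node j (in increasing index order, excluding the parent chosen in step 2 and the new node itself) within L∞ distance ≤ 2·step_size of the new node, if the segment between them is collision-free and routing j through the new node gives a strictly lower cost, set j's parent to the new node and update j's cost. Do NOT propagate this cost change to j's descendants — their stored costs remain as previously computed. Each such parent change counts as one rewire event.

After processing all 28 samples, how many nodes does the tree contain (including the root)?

1. q=(9,41) nearest=0 d=40 new=(4,4) → add node 1 parent=0 cost=3
2. q=(3,6) nearest=1 d=2 new=(3,6) → add node 2 parent=1 cost=5
3. q=(20,35) nearest=2 d=29 new=(6,9) → add node 3 parent=2 cost=8
4. q=(4,31) nearest=3 d=22 new=(4,12) → add node 4 parent=3 cost=11
5. q=(19,16) nearest=3 d=13 new=(9,12) → add node 5 parent=3 cost=11
6. q=(23,29) nearest=5 d=17 new=(12,15) → add node 6 parent=5 cost=14
7. q=(9,21) nearest=6 d=6 new=(9,18) → add node 7 parent=6 cost=17
8. q=(22,27) nearest=6 d=12 new=(15,18) → add node 8 parent=6 cost=17
9. q=(7,34) nearest=7 d=16 new=(7,21) → blocked by [1,7]×[15,25], reject
10. q=(16,31) nearest=7 d=13 new=(12,21) → add node 9 parent=7 cost=20
11. q=(26,33) nearest=9 d=14 new=(15,24) → blocked by [14,17]×[20,27], reject
12. q=(16,16) nearest=8 d=2 new=(16,16) → add node 10 parent=8 cost=19
13. q=(10,42) nearest=9 d=21 new=(10,24) → add node 11 parent=9 cost=23
14. q=(8,18) nearest=7 d=1 new=(8,18) → add node 12 parent=7 cost=18
15. q=(19,39) nearest=11 d=15 new=(13,27) → add node 13 parent=11 cost=26
16. q=(26,19) nearest=10 d=10 new=(19,19) → add node 14 parent=10 cost=22
17. q=(18,37) nearest=13 d=10 new=(16,30) → add node 15 parent=13 cost=29
18. q=(18,5) nearest=5 d=9 new=(12,9) → blocked by [9,11]×[4,10], reject
19. q=(23,26) nearest=14 d=7 new=(22,22) → add node 16 parent=14 cost=25
20. q=(18,40) nearest=15 d=10 new=(18,33) → add node 17 parent=15 cost=32
21. q=(26,22) nearest=16 d=4 new=(25,22) → add node 18 parent=16 cost=28
22. q=(21,42) nearest=17 d=9 new=(21,36) → add node 19 parent=17 cost=35
23. q=(2,14) nearest=4 d=2 new=(2,14) → add node 20 parent=4 cost=13
24. q=(7,38) nearest=15 d=9 new=(13,33) → add node 21 parent=15 cost=32
25. q=(26,26) nearest=16 d=4 new=(25,25) → add node 22 parent=16 cost=28
26. q=(4,14) nearest=4 d=2 new=(4,14) → add node 23 parent=4 cost=13
27. q=(25,44) nearest=19 d=8 new=(24,39) → add node 24 parent=19 cost=38
28. q=(10,35) nearest=21 d=3 new=(10,35) → add node 25 parent=21 cost=35

Node count: 26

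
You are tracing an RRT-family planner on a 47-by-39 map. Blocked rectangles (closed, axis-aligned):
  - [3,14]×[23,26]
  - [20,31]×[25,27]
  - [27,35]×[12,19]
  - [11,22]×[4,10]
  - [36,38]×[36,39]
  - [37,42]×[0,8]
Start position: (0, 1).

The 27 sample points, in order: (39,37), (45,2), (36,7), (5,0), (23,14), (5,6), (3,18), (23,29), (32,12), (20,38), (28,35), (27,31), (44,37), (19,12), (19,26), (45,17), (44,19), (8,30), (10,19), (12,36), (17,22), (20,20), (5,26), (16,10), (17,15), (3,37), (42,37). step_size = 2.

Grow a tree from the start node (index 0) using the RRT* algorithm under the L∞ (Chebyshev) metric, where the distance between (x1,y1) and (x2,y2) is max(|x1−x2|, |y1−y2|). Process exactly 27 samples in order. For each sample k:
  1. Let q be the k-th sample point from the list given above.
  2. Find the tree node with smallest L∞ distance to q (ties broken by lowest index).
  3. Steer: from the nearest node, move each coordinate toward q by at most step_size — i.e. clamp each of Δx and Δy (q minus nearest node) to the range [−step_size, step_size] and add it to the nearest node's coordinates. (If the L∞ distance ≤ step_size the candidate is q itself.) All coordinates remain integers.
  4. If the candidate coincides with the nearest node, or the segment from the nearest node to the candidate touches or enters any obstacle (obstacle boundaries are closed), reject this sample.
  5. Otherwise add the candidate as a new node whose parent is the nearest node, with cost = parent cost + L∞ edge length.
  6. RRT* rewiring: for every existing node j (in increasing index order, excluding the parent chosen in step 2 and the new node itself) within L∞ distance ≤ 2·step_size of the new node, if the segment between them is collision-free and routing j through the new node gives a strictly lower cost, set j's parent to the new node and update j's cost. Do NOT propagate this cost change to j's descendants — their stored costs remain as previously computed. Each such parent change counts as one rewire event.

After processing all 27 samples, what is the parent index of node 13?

Parent of node 13: 12

1. q=(39,37) nearest=0 d=39 new=(2,3) → add node 1 parent=0 cost=2
2. q=(45,2) nearest=1 d=43 new=(4,2) → add node 2 parent=1 cost=4
3. q=(36,7) nearest=2 d=32 new=(6,4) → add node 3 parent=2 cost=6
4. q=(5,0) nearest=2 d=2 new=(5,0) → add node 4 parent=2 cost=6
5. q=(23,14) nearest=3 d=17 new=(8,6) → add node 5 parent=3 cost=8
6. q=(5,6) nearest=3 d=2 new=(5,6) → add node 6 parent=3 cost=8
7. q=(3,18) nearest=5 d=12 new=(6,8) → add node 7 parent=5 cost=10
8. q=(23,29) nearest=7 d=21 new=(8,10) → add node 8 parent=7 cost=12
9. q=(32,12) nearest=5 d=24 new=(10,8) → add node 9 parent=5 cost=10
10. q=(20,38) nearest=8 d=28 new=(10,12) → add node 10 parent=8 cost=14
11. q=(28,35) nearest=10 d=23 new=(12,14) → add node 11 parent=10 cost=16
12. q=(27,31) nearest=11 d=17 new=(14,16) → add node 12 parent=11 cost=18
13. q=(44,37) nearest=12 d=30 new=(16,18) → add node 13 parent=12 cost=20
14. q=(19,12) nearest=12 d=5 new=(16,14) → add node 14 parent=12 cost=20
15. q=(19,26) nearest=13 d=8 new=(18,20) → add node 15 parent=13 cost=22
16. q=(45,17) nearest=15 d=27 new=(20,18) → add node 16 parent=15 cost=24
17. q=(44,19) nearest=16 d=24 new=(22,19) → add node 17 parent=16 cost=26
18. q=(8,30) nearest=15 d=10 new=(16,22) → add node 18 parent=15 cost=24
19. q=(10,19) nearest=12 d=4 new=(12,18) → add node 19 parent=12 cost=20
20. q=(12,36) nearest=18 d=14 new=(14,24) → blocked by [3,14]×[23,26], reject
21. q=(17,22) nearest=18 d=1 new=(17,22) → add node 20 parent=18 cost=25
22. q=(20,20) nearest=15 d=2 new=(20,20) → add node 21 parent=15 cost=24
23. q=(5,26) nearest=19 d=8 new=(10,20) → add node 22 parent=19 cost=22
24. q=(16,10) nearest=11 d=4 new=(14,12) → add node 23 parent=11 cost=18
25. q=(17,15) nearest=14 d=1 new=(17,15) → add node 24 parent=14 cost=21
26. q=(3,37) nearest=18 d=15 new=(14,24) → blocked by [3,14]×[23,26], reject
27. q=(42,37) nearest=17 d=20 new=(24,21) → add node 25 parent=17 cost=28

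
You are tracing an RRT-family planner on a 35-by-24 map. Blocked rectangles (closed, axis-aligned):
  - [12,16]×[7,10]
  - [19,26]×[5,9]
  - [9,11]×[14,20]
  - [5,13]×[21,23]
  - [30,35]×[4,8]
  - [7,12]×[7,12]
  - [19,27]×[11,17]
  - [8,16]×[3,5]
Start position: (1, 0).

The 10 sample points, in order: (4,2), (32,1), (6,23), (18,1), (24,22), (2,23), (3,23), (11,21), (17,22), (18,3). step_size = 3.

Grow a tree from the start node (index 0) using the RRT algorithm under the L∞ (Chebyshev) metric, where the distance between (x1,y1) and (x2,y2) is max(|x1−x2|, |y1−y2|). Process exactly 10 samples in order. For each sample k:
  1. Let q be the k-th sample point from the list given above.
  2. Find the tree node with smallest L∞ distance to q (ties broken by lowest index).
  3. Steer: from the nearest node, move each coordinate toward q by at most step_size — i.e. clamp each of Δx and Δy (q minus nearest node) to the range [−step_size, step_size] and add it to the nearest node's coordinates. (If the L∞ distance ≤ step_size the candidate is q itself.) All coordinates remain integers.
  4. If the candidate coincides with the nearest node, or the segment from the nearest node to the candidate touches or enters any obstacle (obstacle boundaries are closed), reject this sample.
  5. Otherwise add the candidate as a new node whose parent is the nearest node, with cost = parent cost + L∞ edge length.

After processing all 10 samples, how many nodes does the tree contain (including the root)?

1. q=(4,2) nearest=0 d=3 new=(4,2) → add node 1 parent=0 cost=3
2. q=(32,1) nearest=1 d=28 new=(7,1) → add node 2 parent=1 cost=6
3. q=(6,23) nearest=1 d=21 new=(6,5) → add node 3 parent=1 cost=6
4. q=(18,1) nearest=2 d=11 new=(10,1) → add node 4 parent=2 cost=9
5. q=(24,22) nearest=3 d=18 new=(9,8) → blocked by [7,12]×[7,12], reject
6. q=(2,23) nearest=3 d=18 new=(3,8) → add node 5 parent=3 cost=9
7. q=(3,23) nearest=5 d=15 new=(3,11) → add node 6 parent=5 cost=12
8. q=(11,21) nearest=6 d=10 new=(6,14) → add node 7 parent=6 cost=15
9. q=(17,22) nearest=7 d=11 new=(9,17) → blocked by [9,11]×[14,20], reject
10. q=(18,3) nearest=4 d=8 new=(13,3) → blocked by [8,16]×[3,5], reject

Node count: 8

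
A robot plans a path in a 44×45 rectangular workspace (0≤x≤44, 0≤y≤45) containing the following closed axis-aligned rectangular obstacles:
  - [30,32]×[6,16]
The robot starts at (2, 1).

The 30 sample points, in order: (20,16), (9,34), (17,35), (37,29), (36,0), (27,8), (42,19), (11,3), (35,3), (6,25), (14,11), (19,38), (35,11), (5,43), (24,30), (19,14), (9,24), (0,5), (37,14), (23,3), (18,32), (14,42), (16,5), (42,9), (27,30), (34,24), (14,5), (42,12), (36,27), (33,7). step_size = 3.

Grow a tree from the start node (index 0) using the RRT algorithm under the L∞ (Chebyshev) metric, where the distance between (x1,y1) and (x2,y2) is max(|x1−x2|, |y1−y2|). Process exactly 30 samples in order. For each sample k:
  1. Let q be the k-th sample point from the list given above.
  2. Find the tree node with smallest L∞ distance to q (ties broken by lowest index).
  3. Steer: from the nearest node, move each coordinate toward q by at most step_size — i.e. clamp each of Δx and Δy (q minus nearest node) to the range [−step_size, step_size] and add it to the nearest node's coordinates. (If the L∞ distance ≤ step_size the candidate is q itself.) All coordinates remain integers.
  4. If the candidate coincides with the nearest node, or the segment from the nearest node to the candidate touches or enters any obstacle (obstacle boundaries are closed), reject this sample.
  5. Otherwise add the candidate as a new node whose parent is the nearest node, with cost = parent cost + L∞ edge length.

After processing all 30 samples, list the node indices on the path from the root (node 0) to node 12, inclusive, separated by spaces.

1. q=(20,16) nearest=0 d=18 new=(5,4) → add node 1 parent=0 cost=3
2. q=(9,34) nearest=1 d=30 new=(8,7) → add node 2 parent=1 cost=6
3. q=(17,35) nearest=2 d=28 new=(11,10) → add node 3 parent=2 cost=9
4. q=(37,29) nearest=3 d=26 new=(14,13) → add node 4 parent=3 cost=12
5. q=(36,0) nearest=4 d=22 new=(17,10) → add node 5 parent=4 cost=15
6. q=(27,8) nearest=5 d=10 new=(20,8) → add node 6 parent=5 cost=18
7. q=(42,19) nearest=6 d=22 new=(23,11) → add node 7 parent=6 cost=21
8. q=(11,3) nearest=2 d=4 new=(11,4) → add node 8 parent=2 cost=9
9. q=(35,3) nearest=7 d=12 new=(26,8) → add node 9 parent=7 cost=24
10. q=(6,25) nearest=4 d=12 new=(11,16) → add node 10 parent=4 cost=15
11. q=(14,11) nearest=4 d=2 new=(14,11) → add node 11 parent=4 cost=14
12. q=(19,38) nearest=10 d=22 new=(14,19) → add node 12 parent=10 cost=18
13. q=(35,11) nearest=9 d=9 new=(29,11) → add node 13 parent=9 cost=27
14. q=(5,43) nearest=12 d=24 new=(11,22) → add node 14 parent=12 cost=21
15. q=(24,30) nearest=12 d=11 new=(17,22) → add node 15 parent=12 cost=21
16. q=(19,14) nearest=5 d=4 new=(19,13) → add node 16 parent=5 cost=18
17. q=(9,24) nearest=14 d=2 new=(9,24) → add node 17 parent=14 cost=23
18. q=(0,5) nearest=0 d=4 new=(0,4) → add node 18 parent=0 cost=3
19. q=(37,14) nearest=13 d=8 new=(32,14) → blocked by [30,32]×[6,16], reject
20. q=(23,3) nearest=6 d=5 new=(23,5) → add node 19 parent=6 cost=21
21. q=(18,32) nearest=17 d=9 new=(12,27) → add node 20 parent=17 cost=26
22. q=(14,42) nearest=20 d=15 new=(14,30) → add node 21 parent=20 cost=29
23. q=(16,5) nearest=6 d=4 new=(17,5) → add node 22 parent=6 cost=21
24. q=(42,9) nearest=13 d=13 new=(32,9) → blocked by [30,32]×[6,16], reject
25. q=(27,30) nearest=15 d=10 new=(20,25) → add node 23 parent=15 cost=24
26. q=(34,24) nearest=7 d=13 new=(26,14) → add node 24 parent=7 cost=24
27. q=(14,5) nearest=8 d=3 new=(14,5) → add node 25 parent=8 cost=12
28. q=(42,12) nearest=13 d=13 new=(32,12) → blocked by [30,32]×[6,16], reject
29. q=(36,27) nearest=24 d=13 new=(29,17) → add node 26 parent=24 cost=27
30. q=(33,7) nearest=13 d=4 new=(32,8) → blocked by [30,32]×[6,16], reject

Path: 0 1 2 3 4 10 12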